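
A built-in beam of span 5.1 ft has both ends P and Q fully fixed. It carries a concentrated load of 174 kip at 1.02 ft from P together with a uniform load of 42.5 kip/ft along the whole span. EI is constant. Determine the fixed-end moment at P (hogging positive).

M_P = 205.7 kip·ft

Take the two fixed-end moments M_P, M_Q as redundants; the released structure is the simple span PQ.
Simple-span end rotations at P and Q under the given loads:
  at P: point load 174 at a = 1.02: Pab(L + b)/(6LEI) = 217.2/EI
  at Q: point load 174 at a = 1.02: Pab(L + a)/(6LEI) = 144.8/EI
  at P: UDL 42.5: wL³/(24EI) = 234.9/EI
  at Q: UDL 42.5: wL³/(24EI) = 234.9/EI
  θ_P0 = 452.1/EI,  θ_Q0 = 379.7/EI
Flexibility coefficients: a unit moment at one end gives L/(3EI) there and L/(6EI) at the far end, so f₁₁ = f₂₂ = 1.7/EI and f₁₂ = f₂₁ = 0.85/EI.
Compatibility — zero rotation at each built-in end:
  1.7 M_P + 0.85 M_Q = 452.1
  0.85 M_P + 1.7 M_Q = 379.7
Solving the pair gives M_P = 205.7 kip·ft and M_Q = 120.5 kip·ft (hogging).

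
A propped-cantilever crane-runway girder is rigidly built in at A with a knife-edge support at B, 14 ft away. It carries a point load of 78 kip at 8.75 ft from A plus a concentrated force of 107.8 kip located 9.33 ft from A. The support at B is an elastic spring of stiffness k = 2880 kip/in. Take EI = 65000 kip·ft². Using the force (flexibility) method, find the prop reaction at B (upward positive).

R_B = 91.85 kip

Choose R_B as the redundant. The primary structure is the cantilever fixed at A.
Deflection at B on the released cantilever, summing each load's contribution:
  point load 78 at a = 8.75: Pa²(3L − a)/(6EI) = 33094/EI
  point load 107.8 at a = 9.33: Pa²(3L − a)/(6EI) = 51095/EI
  δ_0 = 84189/EI
Flexibility coefficient — unit upward force at B: δ_{BB} = L³/(3EI) = 914.7/EI.
With EI = 65000 kip·ft²: δ_0 = 1.2952 ft and δ_{BB} = 0.014072 ft/kip.
Compatibility — the spring shortens by R_B/k under the reaction it provides: δ_0 − R_B·δ_{BB} = R_B/k. With 1/k = 1/(2880×12) ft/kip = 0.000029 ft/kip, R_B = δ_0 / (δ_{BB} + 1/k) = 1.2952 / (0.014072 + 0.000029) = 91.85 kip.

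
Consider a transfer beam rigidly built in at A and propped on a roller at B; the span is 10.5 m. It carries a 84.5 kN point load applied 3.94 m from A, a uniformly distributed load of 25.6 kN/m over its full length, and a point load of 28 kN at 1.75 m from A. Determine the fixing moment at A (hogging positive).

Choose R_B as the redundant. The primary structure is the cantilever fixed at A.
Downward deflection at the released point B due to the loads:
  point load 84.5 at a = 3.94: Pa²(3L − a)/(6EI) = 6025/EI
  UDL 25.6: wL⁴/(8EI) = 38896/EI
  point load 28 at a = 1.75: Pa²(3L − a)/(6EI) = 425.2/EI
  δ_0 = 45347/EI
Tip deflection under a unit load at B: L³/(3EI) = 385.9/EI.
The prop prevents deflection at B: R_B = δ_0/δ_{BB} = 45347/385.9 = 117.5 kN.
Moment equilibrium about A: M_A = Σ(load moments about A) − R_B·L = 1793 − 117.5×10.5 = 559.2 kN·m.

M_A = 559.2 kN·m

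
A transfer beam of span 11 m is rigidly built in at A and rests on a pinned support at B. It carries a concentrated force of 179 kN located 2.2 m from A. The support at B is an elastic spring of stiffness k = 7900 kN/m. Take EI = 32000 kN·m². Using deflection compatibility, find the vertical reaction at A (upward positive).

Take the reaction at B as the redundant and release it; the primary structure is a cantilever fixed at A.
Deflection at B on the released cantilever, summing each load's contribution:
  point load 179 at a = 2.2: Pa²(3L − a)/(6EI) = 4447/EI
Flexibility coefficient — unit upward force at B: δ_{BB} = L³/(3EI) = 443.7/EI.
With EI = 32000 kN·m²: δ_0 = 0.13898 m and δ_{BB} = 0.013865 m/kN.
Compatibility — the spring shortens by R_B/k under the reaction it provides: δ_0 − R_B·δ_{BB} = R_B/k. With 1/k = 0.000127 m/kN, R_B = δ_0 / (δ_{BB} + 1/k) = 0.13898 / (0.013865 + 0.000127) = 9.933 kN.
Vertical equilibrium: R_A = ΣP − R_B = 179 − 9.933 = 169.1 kN.

R_A = 169.1 kN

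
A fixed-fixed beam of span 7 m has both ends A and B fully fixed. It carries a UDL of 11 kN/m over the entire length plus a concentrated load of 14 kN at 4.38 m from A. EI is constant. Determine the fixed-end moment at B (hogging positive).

Release both end moments; the primary structure is a simply-supported span AB with redundants M_A and M_B.
On the primary (simply-supported) span, the end slopes from the loading are:
  at A: UDL 11: wL³/(24EI) = 157.2/EI
  at B: UDL 11: wL³/(24EI) = 157.2/EI
  at A: point load 14 at a = 4.38: Pab(L + b)/(6LEI) = 36.8/EI
  at B: point load 14 at a = 4.38: Pab(L + a)/(6LEI) = 43.53/EI
  θ_A0 = 194/EI,  θ_B0 = 200.7/EI
Flexibility coefficients: a unit moment at one end gives L/(3EI) there and L/(6EI) at the far end, so f₁₁ = f₂₂ = 2.333/EI and f₁₂ = f₂₁ = 1.167/EI.
Compatibility — zero rotation at each built-in end:
  2.333 M_A + 1.167 M_B = 194
  1.167 M_A + 2.333 M_B = 200.7
Solving the pair gives M_A = 53.51 kN·m and M_B = 59.28 kN·m (hogging).

M_B = 59.28 kN·m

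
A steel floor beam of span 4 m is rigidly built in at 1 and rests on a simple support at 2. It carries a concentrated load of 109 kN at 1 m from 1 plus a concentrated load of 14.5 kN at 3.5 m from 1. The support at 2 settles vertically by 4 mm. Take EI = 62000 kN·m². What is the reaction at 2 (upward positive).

Release the roller at 2. Primary structure: cantilever fixed at 1.
Downward deflection at the released point 2 due to the loads:
  point load 109 at a = 1: Pa²(3L − a)/(6EI) = 199.8/EI
  point load 14.5 at a = 3.5: Pa²(3L − a)/(6EI) = 251.6/EI
  δ_0 = 451.5/EI
Flexibility coefficient — unit upward force at 2: δ_{22} = L³/(3EI) = 21.33/EI.
With EI = 62000 kN·m²: δ_0 = 0.007282 m and δ_{22} = 0.000344 m/kN.
Compatibility — the beam at 2 must follow the support down by 0.004 m: δ_0 − R_2·δ_{22} = 0.004, so R_2 = (0.007282 − 0.004)/0.000344 = 9.538 kN.

R_2 = 9.538 kN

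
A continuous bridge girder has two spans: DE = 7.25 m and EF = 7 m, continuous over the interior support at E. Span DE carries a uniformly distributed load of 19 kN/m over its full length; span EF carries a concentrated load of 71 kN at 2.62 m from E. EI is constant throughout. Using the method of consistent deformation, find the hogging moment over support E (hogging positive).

M_E = 110 kN·m

Release continuity at E by inserting a hinge; the redundant is the internal moment M_E. The primary structure is two simply-supported spans DE and EF.
Discontinuity in slope at E on the released structure — sum the simple-span end rotations:
  span DE: UDL 19: wL³/(24EI) = 301.7/EI
  span EF: point load 71 at a = 2.62: Pab(L + b)/(6LEI) = 220.8/EI
  relative rotation θ_0 = (301.7 + 220.8)/EI = 522.5/EI
A unit hogging moment at E produces rotation L₁/(3EI) + L₂/(3EI) = 4.75/EI.
Compatibility: M_E·(L₁+L₂)/(3EI) = θ_0, giving M_E = 110 kN·m (hogging).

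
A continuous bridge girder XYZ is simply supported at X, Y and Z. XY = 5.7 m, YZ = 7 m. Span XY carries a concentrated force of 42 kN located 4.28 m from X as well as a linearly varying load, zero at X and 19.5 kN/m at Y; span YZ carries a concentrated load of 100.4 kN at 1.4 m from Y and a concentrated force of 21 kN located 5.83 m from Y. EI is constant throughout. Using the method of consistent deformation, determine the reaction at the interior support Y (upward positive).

Release continuity at Y by inserting a hinge; the redundant is the internal moment M_Y. The primary structure is two simply-supported spans XY and YZ.
End slopes at the hinge Y, treating each span as simply supported:
  span XY: point load 42 at a = 4.28: Pab(L + a)/(6LEI) = 74.49/EI
  span XY: triangular load, peak 19.5: w₀L³/(45EI) = 80.25/EI
  span YZ: point load 100.4 at a = 1.4: Pab(L + b)/(6LEI) = 236.1/EI
  span YZ: point load 21 at a = 5.83: Pab(L + b)/(6LEI) = 27.86/EI
  relative rotation θ_0 = (154.7 + 264)/EI = 418.7/EI
A unit hogging moment at Y produces rotation L₁/(3EI) + L₂/(3EI) = 4.233/EI.
Compatibility: M_Y·(L₁+L₂)/(3EI) = θ_0, giving M_Y = 98.92 kN·m (hogging).
Span XY, ΣM about X with M_Y applied at Y: R_Y^{XY}·5.7 = 390.9 + 98.92, so R_Y^{XY} = 85.94 kN and R_X = 97.58 − 85.94 = 11.63 kN.
Span YZ, ΣM about Z: R_Y^{YZ}·7 = 586.8 + 98.92, so R_Y^{YZ} = 97.96 kN and R_Z = 121.4 − 97.96 = 23.44 kN.
R_Y = 85.94 + 97.96 = 183.9 kN.

R_Y = 183.9 kN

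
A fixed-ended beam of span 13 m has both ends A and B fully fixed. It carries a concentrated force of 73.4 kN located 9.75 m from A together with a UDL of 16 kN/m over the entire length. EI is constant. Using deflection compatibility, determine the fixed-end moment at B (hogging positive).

M_B = 359.5 kN·m

Take the two fixed-end moments M_A, M_B as redundants; the released structure is the simple span AB.
Simple-span end rotations at A and B under the given loads:
  at A: point load 73.4 at a = 9.75: Pab(L + b)/(6LEI) = 484.6/EI
  at B: point load 73.4 at a = 9.75: Pab(L + a)/(6LEI) = 678.4/EI
  at A: UDL 16: wL³/(24EI) = 1465/EI
  at B: UDL 16: wL³/(24EI) = 1465/EI
  θ_A0 = 1949/EI,  θ_B0 = 2143/EI
Flexibility coefficients: a unit moment at one end gives L/(3EI) there and L/(6EI) at the far end, so f₁₁ = f₂₂ = 4.333/EI and f₁₂ = f₂₁ = 2.167/EI.
Compatibility — zero rotation at each built-in end:
  4.333 M_A + 2.167 M_B = 1949
  2.167 M_A + 4.333 M_B = 2143
Solving the pair gives M_A = 270.1 kN·m and M_B = 359.5 kN·m (hogging).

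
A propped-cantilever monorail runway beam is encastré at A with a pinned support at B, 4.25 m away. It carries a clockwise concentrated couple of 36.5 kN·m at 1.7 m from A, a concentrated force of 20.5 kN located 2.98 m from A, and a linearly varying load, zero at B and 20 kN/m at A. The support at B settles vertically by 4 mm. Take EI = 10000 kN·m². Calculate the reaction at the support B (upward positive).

R_B = 26.77 kN

Take the reaction at B as the redundant and release it; the primary structure is a cantilever fixed at A.
Deflection at B on the released cantilever, summing each load's contribution:
  clockwise couple 36.5 at a = 1.7: M₀a(2L − a)/(2EI) = 211/EI
  point load 20.5 at a = 2.98: Pa²(3L − a)/(6EI) = 296.4/EI
  triangular load, peak 20 at the fixed end: w₀L⁴/(30EI) = 217.5/EI
  δ_0 = 724.9/EI
Tip deflection under a unit load at B: L³/(3EI) = 25.59/EI.
With EI = 10000 kN·m²: δ_0 = 0.072491 m and δ_{BB} = 0.002559 m/kN.
Compatibility — the beam at B must follow the support down by 0.004 m: δ_0 − R_B·δ_{BB} = 0.004, so R_B = (0.072491 − 0.004)/0.002559 = 26.77 kN.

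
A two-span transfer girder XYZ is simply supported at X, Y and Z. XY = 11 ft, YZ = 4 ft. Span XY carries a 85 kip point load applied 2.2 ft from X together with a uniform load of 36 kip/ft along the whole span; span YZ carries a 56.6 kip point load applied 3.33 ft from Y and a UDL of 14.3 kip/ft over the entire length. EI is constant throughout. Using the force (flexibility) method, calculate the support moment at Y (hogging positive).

M_Y = 477.7 kip·ft

Release continuity at Y by inserting a hinge; the redundant is the internal moment M_Y. The primary structure is two simply-supported spans XY and YZ.
Discontinuity in slope at Y on the released structure — sum the simple-span end rotations:
  span XY: point load 85 at a = 2.2: Pab(L + a)/(6LEI) = 329.1/EI
  span XY: UDL 36: wL³/(24EI) = 1996/EI
  span YZ: point load 56.6 at a = 3.33: Pab(L + b)/(6LEI) = 24.57/EI
  span YZ: UDL 14.3: wL³/(24EI) = 38.13/EI
  relative rotation θ_0 = (2326 + 62.71)/EI = 2388/EI
A unit hogging moment at Y produces rotation L₁/(3EI) + L₂/(3EI) = 5/EI.
Compatibility: M_Y·(L₁+L₂)/(3EI) = θ_0, giving M_Y = 477.7 kip·ft (hogging).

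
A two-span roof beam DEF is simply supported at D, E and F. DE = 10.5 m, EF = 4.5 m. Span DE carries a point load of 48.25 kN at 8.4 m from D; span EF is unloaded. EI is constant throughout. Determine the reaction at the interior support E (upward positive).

Insert a hinge at E; M_E is the redundant, and each span becomes simply supported.
Rotations at E on the released spans (each span's end-slope, ×1/EI):
  span DE: point load 48.25 at a = 8.4: Pab(L + a)/(6LEI) = 255.3/EI
  relative rotation θ_0 = (255.3 + 0)/EI = 255.3/EI
A unit hogging moment at E produces rotation L₁/(3EI) + L₂/(3EI) = 5/EI.
Slope continuity at E: θ_0 = M_E·5/EI, so M_E = 255.3/5 = 51.07 kN·m (hogging).
Span DE, ΣM about D with M_E applied at E: R_E^{DE}·10.5 = 405.3 + 51.07, so R_E^{DE} = 43.46 kN and R_D = 48.25 − 43.46 = 4.786 kN.
Span EF, ΣM about F: R_E^{EF}·4.5 = 0 + 51.07, so R_E^{EF} = 11.35 kN and R_F = 0 − 11.35 = -11.35 kN.
R_E = 43.46 + 11.35 = 54.81 kN.

R_E = 54.81 kN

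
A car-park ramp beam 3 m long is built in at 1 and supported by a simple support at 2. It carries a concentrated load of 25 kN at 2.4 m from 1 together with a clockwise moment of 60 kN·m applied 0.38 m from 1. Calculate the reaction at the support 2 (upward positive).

R_2 = 24.72 kN

Remove the prop at 2; the released (primary) structure is a cantilever built in at 1.
Downward deflection at the released point 2 due to the loads:
  point load 25 at a = 2.4: Pa²(3L − a)/(6EI) = 158.4/EI
  clockwise couple 60 at a = 0.38: M₀a(2L − a)/(2EI) = 64.07/EI
  δ_0 = 222.5/EI
Flexibility coefficient — unit upward force at 2: δ_{22} = L³/(3EI) = 9/EI.
Compatibility at 2: δ_0 − R_2·δ_{22} = 0, so R_2 = 222.5/9 = 24.72 kN.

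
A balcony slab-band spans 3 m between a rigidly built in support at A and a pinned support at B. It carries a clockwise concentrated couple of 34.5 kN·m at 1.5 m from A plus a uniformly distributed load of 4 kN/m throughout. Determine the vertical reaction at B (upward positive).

R_B = 17.44 kN

Choose R_B as the redundant. The primary structure is the cantilever fixed at A.
Downward deflection at the released point B due to the loads:
  clockwise couple 34.5 at a = 1.5: M₀a(2L − a)/(2EI) = 116.4/EI
  UDL 4: wL⁴/(8EI) = 40.5/EI
  δ_0 = 156.9/EI
Tip deflection under a unit load at B: L³/(3EI) = 9/EI.
The prop prevents deflection at B: R_B = δ_0/δ_{BB} = 156.9/9 = 17.44 kN.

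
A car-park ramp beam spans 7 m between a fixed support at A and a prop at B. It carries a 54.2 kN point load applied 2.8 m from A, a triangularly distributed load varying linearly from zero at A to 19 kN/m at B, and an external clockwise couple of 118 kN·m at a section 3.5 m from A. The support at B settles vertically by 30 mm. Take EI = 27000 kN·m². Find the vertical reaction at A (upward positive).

Choose R_B as the redundant. The primary structure is the cantilever fixed at A.
Free-end deflection of the primary structure under the applied loading (downward +):
  point load 54.2 at a = 2.8: Pa²(3L − a)/(6EI) = 1289/EI
  triangular load, peak 19 at the free end: 11w₀L⁴/(120EI) = 4182/EI
  clockwise couple 118 at a = 3.5: M₀a(2L − a)/(2EI) = 2168/EI
  δ_0 = 7639/EI
Tip deflection under a unit load at B: L³/(3EI) = 114.3/EI.
With EI = 27000 kN·m²: δ_0 = 0.28292 m and δ_{BB} = 0.004235 m/kN.
Compatibility — the beam at B must follow the support down by 0.03 m: δ_0 − R_B·δ_{BB} = 0.03, so R_B = (0.28292 − 0.03)/0.004235 = 59.73 kN.
Vertical equilibrium: R_A = ΣP − R_B = 120.7 − 59.73 = 60.97 kN.

R_A = 60.97 kN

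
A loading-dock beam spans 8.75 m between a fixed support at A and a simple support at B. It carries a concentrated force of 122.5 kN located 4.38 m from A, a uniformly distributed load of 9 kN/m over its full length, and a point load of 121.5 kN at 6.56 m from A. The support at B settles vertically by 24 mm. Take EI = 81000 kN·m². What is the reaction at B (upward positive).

R_B = 136 kN

Choose R_B as the redundant. The primary structure is the cantilever fixed at A.
Deflection at B on the released cantilever, summing each load's contribution:
  point load 122.5 at a = 4.38: Pa²(3L − a)/(6EI) = 8566/EI
  UDL 9: wL⁴/(8EI) = 6595/EI
  point load 121.5 at a = 6.56: Pa²(3L − a)/(6EI) = 17158/EI
  δ_0 = 32319/EI
Tip deflection under a unit load at B: L³/(3EI) = 223.3/EI.
With EI = 81000 kN·m²: δ_0 = 0.399 m and δ_{BB} = 0.002757 m/kN.
Compatibility — the beam at B must follow the support down by 0.024 m: δ_0 − R_B·δ_{BB} = 0.024, so R_B = (0.399 − 0.024)/0.002757 = 136 kN.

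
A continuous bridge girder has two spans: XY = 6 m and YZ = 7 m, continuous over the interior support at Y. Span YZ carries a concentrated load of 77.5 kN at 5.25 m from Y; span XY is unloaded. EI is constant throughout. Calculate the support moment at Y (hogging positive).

M_Y = 34.23 kN·m

Release continuity at Y by inserting a hinge; the redundant is the internal moment M_Y. The primary structure is two simply-supported spans XY and YZ.
End slopes at the hinge Y, treating each span as simply supported:
  span YZ: point load 77.5 at a = 5.25: Pab(L + b)/(6LEI) = 148.3/EI
  relative rotation θ_0 = (0 + 148.3)/EI = 148.3/EI
A unit hogging moment at Y produces rotation L₁/(3EI) + L₂/(3EI) = 4.333/EI.
Slope continuity at Y: θ_0 = M_Y·4.333/EI, so M_Y = 148.3/4.333 = 34.23 kN·m (hogging).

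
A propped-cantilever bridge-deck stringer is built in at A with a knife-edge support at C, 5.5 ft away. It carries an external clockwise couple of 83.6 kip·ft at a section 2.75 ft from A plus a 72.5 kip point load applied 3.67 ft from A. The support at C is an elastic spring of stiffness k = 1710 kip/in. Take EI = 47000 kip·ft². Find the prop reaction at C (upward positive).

R_C = 52.58 kip

Remove the prop at C; the released (primary) structure is a cantilever built in at A.
Downward deflection at the released point C due to the loads:
  clockwise couple 83.6 at a = 2.75: M₀a(2L − a)/(2EI) = 948.3/EI
  point load 72.5 at a = 3.67: Pa²(3L − a)/(6EI) = 2088/EI
  δ_0 = 3036/EI
Flexibility coefficient — unit upward force at C: δ_{CC} = L³/(3EI) = 55.46/EI.
With EI = 47000 kip·ft²: δ_0 = 0.064604 ft and δ_{CC} = 0.00118 ft/kip.
Compatibility — the spring shortens by R_C/k under the reaction it provides: δ_0 − R_C·δ_{CC} = R_C/k. With 1/k = 1/(1710×12) ft/kip = 0.000049 ft/kip, R_C = δ_0 / (δ_{CC} + 1/k) = 0.064604 / (0.00118 + 0.000049) = 52.58 kip.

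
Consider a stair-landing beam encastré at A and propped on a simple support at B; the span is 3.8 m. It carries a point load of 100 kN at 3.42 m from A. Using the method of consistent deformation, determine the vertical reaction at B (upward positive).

R_B = 85.05 kN

Release the roller at B. Primary structure: cantilever fixed at A.
Free-end deflection of the primary structure under the applied loading (downward +):
  point load 100 at a = 3.42: Pa²(3L − a)/(6EI) = 1556/EI
Tip deflection under a unit load at B: L³/(3EI) = 18.29/EI.
Compatibility at B: δ_0 − R_B·δ_{BB} = 0, so R_B = 1556/18.29 = 85.05 kN.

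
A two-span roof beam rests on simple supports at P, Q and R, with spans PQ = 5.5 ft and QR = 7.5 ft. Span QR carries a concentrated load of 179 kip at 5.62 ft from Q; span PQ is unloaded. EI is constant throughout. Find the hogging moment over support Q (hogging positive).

Insert a hinge at Q; M_Q is the redundant, and each span becomes simply supported.
Discontinuity in slope at Q on the released structure — sum the simple-span end rotations:
  span QR: point load 179 at a = 5.62: Pab(L + b)/(6LEI) = 394.2/EI
  relative rotation θ_0 = (0 + 394.2)/EI = 394.2/EI
A unit hogging moment at Q produces rotation L₁/(3EI) + L₂/(3EI) = 4.333/EI.
Compatibility: M_Q·(L₁+L₂)/(3EI) = θ_0, giving M_Q = 90.97 kip·ft (hogging).

M_Q = 90.97 kip·ft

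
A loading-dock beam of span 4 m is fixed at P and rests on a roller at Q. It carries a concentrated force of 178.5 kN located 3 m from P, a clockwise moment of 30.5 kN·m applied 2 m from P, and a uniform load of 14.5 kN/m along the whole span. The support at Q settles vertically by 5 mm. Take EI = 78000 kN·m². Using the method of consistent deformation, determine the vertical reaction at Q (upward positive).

R_Q = 125 kN

Remove the prop at Q; the released (primary) structure is a cantilever built in at P.
Downward deflection at the released point Q due to the loads:
  point load 178.5 at a = 3: Pa²(3L − a)/(6EI) = 2410/EI
  clockwise couple 30.5 at a = 2: M₀a(2L − a)/(2EI) = 183/EI
  UDL 14.5: wL⁴/(8EI) = 464/EI
  δ_0 = 3057/EI
Flexibility coefficient — unit upward force at Q: δ_{QQ} = L³/(3EI) = 21.33/EI.
With EI = 78000 kN·m²: δ_0 = 0.039189 m and δ_{QQ} = 0.000274 m/kN.
Compatibility — the beam at Q must follow the support down by 0.005 m: δ_0 − R_Q·δ_{QQ} = 0.005, so R_Q = (0.039189 − 0.005)/0.000274 = 125 kN.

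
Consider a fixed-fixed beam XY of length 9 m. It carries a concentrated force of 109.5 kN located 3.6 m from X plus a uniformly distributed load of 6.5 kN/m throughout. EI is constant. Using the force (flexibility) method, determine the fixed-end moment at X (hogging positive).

Release both end moments; the primary structure is a simply-supported span XY with redundants M_X and M_Y.
End rotations of the released simple span under the applied load (×1/EI):
  at X: point load 109.5 at a = 3.6: Pab(L + b)/(6LEI) = 567.6/EI
  at Y: point load 109.5 at a = 3.6: Pab(L + a)/(6LEI) = 496.7/EI
  at X: UDL 6.5: wL³/(24EI) = 197.4/EI
  at Y: UDL 6.5: wL³/(24EI) = 197.4/EI
  θ_X0 = 765.1/EI,  θ_Y0 = 694.1/EI
Flexibility coefficients: a unit moment at one end gives L/(3EI) there and L/(6EI) at the far end, so f₁₁ = f₂₂ = 3/EI and f₁₂ = f₂₁ = 1.5/EI.
Compatibility — zero rotation at each built-in end:
  3 M_X + 1.5 M_Y = 765.1
  1.5 M_X + 3 M_Y = 694.1
Solving the pair gives M_X = 185.8 kN·m and M_Y = 138.5 kN·m (hogging).

M_X = 185.8 kN·m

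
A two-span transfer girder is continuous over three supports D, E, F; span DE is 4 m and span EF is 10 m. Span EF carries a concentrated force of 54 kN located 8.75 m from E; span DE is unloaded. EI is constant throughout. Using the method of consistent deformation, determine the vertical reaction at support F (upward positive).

Take M_E as the redundant. Released structure: two simple spans DE and EF with a hinge at E.
End slopes at the hinge E, treating each span as simply supported:
  span EF: point load 54 at a = 8.75: Pab(L + b)/(6LEI) = 110.7/EI
  relative rotation θ_0 = (0 + 110.7)/EI = 110.7/EI
A unit hogging moment at E produces rotation L₁/(3EI) + L₂/(3EI) = 4.667/EI.
Slope continuity at E: θ_0 = M_E·4.667/EI, so M_E = 110.7/4.667 = 23.73 kN·m (hogging).
Span EF, ΣM about F: R_E^{EF}·10 = 67.5 + 23.73, so R_E^{EF} = 9.123 kN and R_F = 54 − 9.123 = 44.88 kN.

R_F = 44.88 kN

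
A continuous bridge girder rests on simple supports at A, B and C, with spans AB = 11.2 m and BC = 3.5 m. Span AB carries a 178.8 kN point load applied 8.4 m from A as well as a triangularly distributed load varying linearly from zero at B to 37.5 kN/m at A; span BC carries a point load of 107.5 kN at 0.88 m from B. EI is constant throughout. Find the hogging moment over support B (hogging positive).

M_B = 474.1 kN·m

Insert a hinge at B; M_B is the redundant, and each span becomes simply supported.
End slopes at the hinge B, treating each span as simply supported:
  span AB: point load 178.8 at a = 8.4: Pab(L + a)/(6LEI) = 1227/EI
  span AB: triangular load, peak 37.5: 7w₀L³/(360EI) = 1024/EI
  span BC: point load 107.5 at a = 0.88: Pab(L + b)/(6LEI) = 72.23/EI
  relative rotation θ_0 = (2251 + 72.23)/EI = 2323/EI
A unit hogging moment at B produces rotation L₁/(3EI) + L₂/(3EI) = 4.9/EI.
Slope continuity at B: θ_0 = M_B·4.9/EI, so M_B = 2323/4.9 = 474.1 kN·m (hogging).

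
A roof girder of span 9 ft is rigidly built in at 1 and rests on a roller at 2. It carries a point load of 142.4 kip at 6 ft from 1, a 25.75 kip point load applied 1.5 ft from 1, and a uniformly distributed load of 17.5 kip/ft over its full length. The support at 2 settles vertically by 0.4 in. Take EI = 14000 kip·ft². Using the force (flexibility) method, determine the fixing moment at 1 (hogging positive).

Choose R_2 as the redundant. The primary structure is the cantilever fixed at 1.
Free-end deflection of the primary structure under the applied loading (downward +):
  point load 142.4 at a = 6: Pa²(3L − a)/(6EI) = 17942/EI
  point load 25.75 at a = 1.5: Pa²(3L − a)/(6EI) = 246.2/EI
  UDL 17.5: wL⁴/(8EI) = 14352/EI
  δ_0 = 32541/EI
Flexibility coefficient — unit upward force at 2: δ_{22} = L³/(3EI) = 243/EI.
With EI = 14000 kip·ft²: δ_0 = 2.3243 ft and δ_{22} = 0.017357 ft/kip.
Compatibility — the beam at 2 must follow the support down by 0.03333 ft: δ_0 − R_2·δ_{22} = 0.03333, so R_2 = (2.3243 − 0.03333)/0.017357 = 132 kip.
Moment equilibrium about 1: M_1 = Σ(load moments about 1) − R_2·L = 1602 − 132×9 = 413.8 kip·ft.

M_1 = 413.8 kip·ft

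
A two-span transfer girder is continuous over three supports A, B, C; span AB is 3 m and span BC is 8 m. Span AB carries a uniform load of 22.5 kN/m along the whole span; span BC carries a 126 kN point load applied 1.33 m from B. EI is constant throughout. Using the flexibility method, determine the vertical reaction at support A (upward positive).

R_A = 0.393 kN

Release continuity at B by inserting a hinge; the redundant is the internal moment M_B. The primary structure is two simply-supported spans AB and BC.
Discontinuity in slope at B on the released structure — sum the simple-span end rotations:
  span AB: UDL 22.5: wL³/(24EI) = 25.31/EI
  span BC: point load 126 at a = 1.33: Pab(L + b)/(6LEI) = 341.6/EI
  relative rotation θ_0 = (25.31 + 341.6)/EI = 366.9/EI
A unit hogging moment at B produces rotation L₁/(3EI) + L₂/(3EI) = 3.667/EI.
Slope continuity at B: θ_0 = M_B·3.667/EI, so M_B = 366.9/3.667 = 100.1 kN·m (hogging).
Span AB, ΣM about A with M_B applied at B: R_B^{AB}·3 = 101.2 + 100.1, so R_B^{AB} = 67.11 kN and R_A = 67.5 − 67.11 = 0.393 kN.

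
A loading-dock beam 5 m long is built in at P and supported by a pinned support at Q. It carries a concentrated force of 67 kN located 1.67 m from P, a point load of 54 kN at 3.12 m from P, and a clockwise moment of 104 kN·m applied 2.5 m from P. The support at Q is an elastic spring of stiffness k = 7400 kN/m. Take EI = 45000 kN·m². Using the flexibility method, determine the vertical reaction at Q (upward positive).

R_Q = 50.91 kN

Choose R_Q as the redundant. The primary structure is the cantilever fixed at P.
Primary-structure tip deflection at Q by superposition:
  point load 67 at a = 1.67: Pa²(3L − a)/(6EI) = 415.1/EI
  point load 54 at a = 3.12: Pa²(3L − a)/(6EI) = 1041/EI
  clockwise couple 104 at a = 2.5: M₀a(2L − a)/(2EI) = 975/EI
  δ_0 = 2431/EI
Tip deflection under a unit load at Q: L³/(3EI) = 41.67/EI.
With EI = 45000 kN·m²: δ_0 = 0.054021 m and δ_{QQ} = 0.000926 m/kN.
Compatibility — the spring shortens by R_Q/k under the reaction it provides: δ_0 − R_Q·δ_{QQ} = R_Q/k. With 1/k = 0.000135 m/kN, R_Q = δ_0 / (δ_{QQ} + 1/k) = 0.054021 / (0.000926 + 0.000135) = 50.91 kN.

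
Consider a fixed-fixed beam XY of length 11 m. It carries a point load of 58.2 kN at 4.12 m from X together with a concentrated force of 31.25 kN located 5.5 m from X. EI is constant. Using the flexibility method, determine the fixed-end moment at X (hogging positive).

Take the two fixed-end moments M_X, M_Y as redundants; the released structure is the simple span XY.
On the primary (simply-supported) span, the end slopes from the loading are:
  at X: point load 58.2 at a = 4.12: Pab(L + b)/(6LEI) = 446.9/EI
  at Y: point load 58.2 at a = 4.12: Pab(L + a)/(6LEI) = 377.9/EI
  at X: point load 31.25 at a = 5.5: Pab(L + b)/(6LEI) = 236.3/EI
  at Y: point load 31.25 at a = 5.5: Pab(L + a)/(6LEI) = 236.3/EI
  θ_X0 = 683.3/EI,  θ_Y0 = 614.3/EI
Flexibility coefficients: a unit moment at one end gives L/(3EI) there and L/(6EI) at the far end, so f₁₁ = f₂₂ = 3.667/EI and f₁₂ = f₂₁ = 1.833/EI.
Compatibility — zero rotation at each built-in end:
  3.667 M_X + 1.833 M_Y = 683.3
  1.833 M_X + 3.667 M_Y = 614.3
Solving the pair gives M_X = 136.8 kN·m and M_Y = 99.14 kN·m (hogging).

M_X = 136.8 kN·m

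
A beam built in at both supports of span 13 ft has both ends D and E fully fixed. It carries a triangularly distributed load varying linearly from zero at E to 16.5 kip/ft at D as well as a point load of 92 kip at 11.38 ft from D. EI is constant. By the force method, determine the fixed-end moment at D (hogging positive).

M_D = 155.7 kip·ft

Release both end moments; the primary structure is a simply-supported span DE with redundants M_D and M_E.
Simple-span end rotations at D and E under the given loads:
  at D: triangular load, peak 16.5: w₀L³/(45EI) = 805.6/EI
  at E: triangular load, peak 16.5: 7w₀L³/(360EI) = 704.9/EI
  at D: point load 92 at a = 11.38: Pab(L + b)/(6LEI) = 317.9/EI
  at E: point load 92 at a = 11.38: Pab(L + a)/(6LEI) = 530.1/EI
  θ_D0 = 1123/EI,  θ_E0 = 1235/EI
Flexibility coefficients: a unit moment at one end gives L/(3EI) there and L/(6EI) at the far end, so f₁₁ = f₂₂ = 4.333/EI and f₁₂ = f₂₁ = 2.167/EI.
Compatibility — zero rotation at each built-in end:
  4.333 M_D + 2.167 M_E = 1123
  2.167 M_D + 4.333 M_E = 1235
Solving the pair gives M_D = 155.7 kip·ft and M_E = 207.2 kip·ft (hogging).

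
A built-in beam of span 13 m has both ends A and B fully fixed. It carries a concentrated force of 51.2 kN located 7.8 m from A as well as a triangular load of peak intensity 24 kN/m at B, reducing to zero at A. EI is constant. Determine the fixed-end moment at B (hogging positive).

M_B = 298.6 kN·m

Release both end moments; the primary structure is a simply-supported span AB with redundants M_A and M_B.
End rotations of the released simple span under the applied load (×1/EI):
  at A: point load 51.2 at a = 7.8: Pab(L + b)/(6LEI) = 484.6/EI
  at B: point load 51.2 at a = 7.8: Pab(L + a)/(6LEI) = 553.8/EI
  at A: triangular load, peak 24: 7w₀L³/(360EI) = 1025/EI
  at B: triangular load, peak 24: w₀L³/(45EI) = 1172/EI
  θ_A0 = 1510/EI,  θ_B0 = 1726/EI
Flexibility coefficients: a unit moment at one end gives L/(3EI) there and L/(6EI) at the far end, so f₁₁ = f₂₂ = 4.333/EI and f₁₂ = f₂₁ = 2.167/EI.
Compatibility — zero rotation at each built-in end:
  4.333 M_A + 2.167 M_B = 1510
  2.167 M_A + 4.333 M_B = 1726
Solving the pair gives M_A = 199.1 kN·m and M_B = 298.6 kN·m (hogging).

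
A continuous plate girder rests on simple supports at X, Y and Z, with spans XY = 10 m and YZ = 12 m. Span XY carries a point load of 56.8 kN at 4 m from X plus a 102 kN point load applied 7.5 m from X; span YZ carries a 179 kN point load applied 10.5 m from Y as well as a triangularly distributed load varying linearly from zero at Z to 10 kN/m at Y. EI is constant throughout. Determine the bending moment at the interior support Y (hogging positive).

Insert a hinge at Y; M_Y is the redundant, and each span becomes simply supported.
Rotations at Y on the released spans (each span's end-slope, ×1/EI):
  span XY: point load 56.8 at a = 4: Pab(L + a)/(6LEI) = 318.1/EI
  span XY: point load 102 at a = 7.5: Pab(L + a)/(6LEI) = 557.8/EI
  span YZ: point load 179 at a = 10.5: Pab(L + b)/(6LEI) = 528.6/EI
  span YZ: triangular load, peak 10: w₀L³/(45EI) = 384/EI
  relative rotation θ_0 = (875.9 + 912.6)/EI = 1789/EI
A unit hogging moment at Y produces rotation L₁/(3EI) + L₂/(3EI) = 7.333/EI.
Compatibility: M_Y·(L₁+L₂)/(3EI) = θ_0, giving M_Y = 243.9 kN·m (hogging).

M_Y = 243.9 kN·m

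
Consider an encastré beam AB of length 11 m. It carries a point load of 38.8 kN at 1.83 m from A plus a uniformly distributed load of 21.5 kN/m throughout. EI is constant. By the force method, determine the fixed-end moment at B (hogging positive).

M_B = 226.6 kN·m

Release both end moments; the primary structure is a simply-supported span AB with redundants M_A and M_B.
Simple-span end rotations at A and B under the given loads:
  at A: point load 38.8 at a = 1.83: Pab(L + b)/(6LEI) = 199/EI
  at B: point load 38.8 at a = 1.83: Pab(L + a)/(6LEI) = 126.6/EI
  at A: UDL 21.5: wL³/(24EI) = 1192/EI
  at B: UDL 21.5: wL³/(24EI) = 1192/EI
  θ_A0 = 1391/EI,  θ_B0 = 1319/EI
Flexibility coefficients: a unit moment at one end gives L/(3EI) there and L/(6EI) at the far end, so f₁₁ = f₂₂ = 3.667/EI and f₁₂ = f₂₁ = 1.833/EI.
Compatibility — zero rotation at each built-in end:
  3.667 M_A + 1.833 M_B = 1391
  1.833 M_A + 3.667 M_B = 1319
Solving the pair gives M_A = 266.1 kN·m and M_B = 226.6 kN·m (hogging).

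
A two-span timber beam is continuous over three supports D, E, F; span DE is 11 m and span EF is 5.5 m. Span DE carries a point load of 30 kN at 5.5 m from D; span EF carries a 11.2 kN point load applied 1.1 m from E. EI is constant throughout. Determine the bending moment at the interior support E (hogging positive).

M_E = 44.21 kN·m

Release continuity at E by inserting a hinge; the redundant is the internal moment M_E. The primary structure is two simply-supported spans DE and EF.
Discontinuity in slope at E on the released structure — sum the simple-span end rotations:
  span DE: point load 30 at a = 5.5: Pab(L + a)/(6LEI) = 226.9/EI
  span EF: point load 11.2 at a = 1.1: Pab(L + b)/(6LEI) = 16.26/EI
  relative rotation θ_0 = (226.9 + 16.26)/EI = 243.1/EI
A unit hogging moment at E produces rotation L₁/(3EI) + L₂/(3EI) = 5.5/EI.
Slope continuity at E: θ_0 = M_E·5.5/EI, so M_E = 243.1/5.5 = 44.21 kN·m (hogging).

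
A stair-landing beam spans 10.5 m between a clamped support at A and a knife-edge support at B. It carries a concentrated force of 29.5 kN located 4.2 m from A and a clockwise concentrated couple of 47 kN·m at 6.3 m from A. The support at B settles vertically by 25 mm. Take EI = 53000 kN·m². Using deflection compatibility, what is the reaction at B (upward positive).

Take the reaction at B as the redundant and release it; the primary structure is a cantilever fixed at A.
Primary-structure tip deflection at B by superposition:
  point load 29.5 at a = 4.2: Pa²(3L − a)/(6EI) = 2368/EI
  clockwise couple 47 at a = 6.3: M₀a(2L − a)/(2EI) = 2176/EI
  δ_0 = 4544/EI
Tip deflection under a unit load at B: L³/(3EI) = 385.9/EI.
With EI = 53000 kN·m²: δ_0 = 0.085737 m and δ_{BB} = 0.007281 m/kN.
Compatibility — the beam at B must follow the support down by 0.025 m: δ_0 − R_B·δ_{BB} = 0.025, so R_B = (0.085737 − 0.025)/0.007281 = 8.342 kN.

R_B = 8.342 kN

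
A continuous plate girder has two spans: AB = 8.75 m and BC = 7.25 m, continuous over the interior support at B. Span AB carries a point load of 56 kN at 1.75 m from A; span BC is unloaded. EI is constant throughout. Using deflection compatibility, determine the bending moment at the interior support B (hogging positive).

Take M_B as the redundant. Released structure: two simple spans AB and BC with a hinge at B.
End slopes at the hinge B, treating each span as simply supported:
  span AB: point load 56 at a = 1.75: Pab(L + a)/(6LEI) = 137.2/EI
  relative rotation θ_0 = (137.2 + 0)/EI = 137.2/EI
A unit hogging moment at B produces rotation L₁/(3EI) + L₂/(3EI) = 5.333/EI.
Compatibility: M_B·(L₁+L₂)/(3EI) = θ_0, giving M_B = 25.73 kN·m (hogging).

M_B = 25.73 kN·m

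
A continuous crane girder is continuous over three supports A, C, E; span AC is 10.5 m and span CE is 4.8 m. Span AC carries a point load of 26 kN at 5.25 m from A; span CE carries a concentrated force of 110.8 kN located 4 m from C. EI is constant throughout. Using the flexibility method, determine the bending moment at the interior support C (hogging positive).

M_C = 48.65 kN·m

Insert a hinge at C; M_C is the redundant, and each span becomes simply supported.
Rotations at C on the released spans (each span's end-slope, ×1/EI):
  span AC: point load 26 at a = 5.25: Pab(L + a)/(6LEI) = 179.2/EI
  span CE: point load 110.8 at a = 4: Pab(L + b)/(6LEI) = 68.94/EI
  relative rotation θ_0 = (179.2 + 68.94)/EI = 248.1/EI
A unit hogging moment at C produces rotation L₁/(3EI) + L₂/(3EI) = 5.1/EI.
Compatibility: M_C·(L₁+L₂)/(3EI) = θ_0, giving M_C = 48.65 kN·m (hogging).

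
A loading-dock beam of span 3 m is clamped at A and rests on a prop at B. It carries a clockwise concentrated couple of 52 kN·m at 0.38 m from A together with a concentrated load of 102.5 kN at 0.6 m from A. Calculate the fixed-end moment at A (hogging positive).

M_A = 77.77 kN·m

Take the reaction at B as the redundant and release it; the primary structure is a cantilever fixed at A.
Primary-structure tip deflection at B by superposition:
  clockwise couple 52 at a = 0.38: M₀a(2L − a)/(2EI) = 55.53/EI
  point load 102.5 at a = 0.6: Pa²(3L − a)/(6EI) = 51.66/EI
  δ_0 = 107.2/EI
Flexibility coefficient — unit upward force at B: δ_{BB} = L³/(3EI) = 9/EI.
Compatibility at B: δ_0 − R_B·δ_{BB} = 0, so R_B = 107.2/9 = 11.91 kN.
Moment equilibrium about A: M_A = Σ(load moments about A) − R_B·L = 113.5 − 11.91×3 = 77.77 kN·m.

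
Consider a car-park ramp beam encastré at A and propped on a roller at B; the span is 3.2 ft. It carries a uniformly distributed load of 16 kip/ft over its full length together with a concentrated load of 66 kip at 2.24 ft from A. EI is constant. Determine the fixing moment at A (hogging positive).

M_A = 49.31 kip·ft

Release the roller at B. Primary structure: cantilever fixed at A.
Primary-structure tip deflection at B by superposition:
  UDL 16: wL⁴/(8EI) = 209.7/EI
  point load 66 at a = 2.24: Pa²(3L − a)/(6EI) = 406.2/EI
  δ_0 = 615.9/EI
Flexibility coefficient — unit upward force at B: δ_{BB} = L³/(3EI) = 10.92/EI.
The prop prevents deflection at B: R_B = δ_0/δ_{BB} = 615.9/10.92 = 56.39 kip.
Moment equilibrium about A: M_A = Σ(load moments about A) − R_B·L = 229.8 − 56.39×3.2 = 49.31 kip·ft.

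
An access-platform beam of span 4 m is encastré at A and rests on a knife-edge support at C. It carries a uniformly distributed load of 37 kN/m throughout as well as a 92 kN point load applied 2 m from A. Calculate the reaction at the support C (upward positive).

Release the roller at C. Primary structure: cantilever fixed at A.
Deflection at C on the released cantilever, summing each load's contribution:
  UDL 37: wL⁴/(8EI) = 1184/EI
  point load 92 at a = 2: Pa²(3L − a)/(6EI) = 613.3/EI
  δ_0 = 1797/EI
Tip deflection under a unit load at C: L³/(3EI) = 21.33/EI.
The prop prevents deflection at C: R_C = δ_0/δ_{CC} = 1797/21.33 = 84.25 kN.

R_C = 84.25 kN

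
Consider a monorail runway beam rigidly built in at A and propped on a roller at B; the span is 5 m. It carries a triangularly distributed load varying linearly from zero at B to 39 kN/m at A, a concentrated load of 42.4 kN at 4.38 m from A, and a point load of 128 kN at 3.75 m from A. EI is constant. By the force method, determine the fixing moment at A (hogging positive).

M_A = 152.9 kN·m

Take the reaction at B as the redundant and release it; the primary structure is a cantilever fixed at A.
Downward deflection at the released point B due to the loads:
  triangular load, peak 39 at the fixed end: w₀L⁴/(30EI) = 812.5/EI
  point load 42.4 at a = 4.38: Pa²(3L − a)/(6EI) = 1440/EI
  point load 128 at a = 3.75: Pa²(3L − a)/(6EI) = 3375/EI
  δ_0 = 5627/EI
Tip deflection under a unit load at B: L³/(3EI) = 41.67/EI.
Compatibility at B: δ_0 − R_B·δ_{BB} = 0, so R_B = 5627/41.67 = 135.1 kN.
Moment equilibrium about A: M_A = Σ(load moments about A) − R_B·L = 828.2 − 135.1×5 = 152.9 kN·m.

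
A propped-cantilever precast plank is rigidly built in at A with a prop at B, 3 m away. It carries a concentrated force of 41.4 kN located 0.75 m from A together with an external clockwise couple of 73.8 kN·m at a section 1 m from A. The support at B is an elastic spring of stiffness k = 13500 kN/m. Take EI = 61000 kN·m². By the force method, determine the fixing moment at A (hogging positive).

M_A = 56.8 kN·m

Remove the prop at B; the released (primary) structure is a cantilever built in at A.
Free-end deflection of the primary structure under the applied loading (downward +):
  point load 41.4 at a = 0.75: Pa²(3L − a)/(6EI) = 32.02/EI
  clockwise couple 73.8 at a = 1: M₀a(2L − a)/(2EI) = 184.5/EI
  δ_0 = 216.5/EI
Tip deflection under a unit load at B: L³/(3EI) = 9/EI.
With EI = 61000 kN·m²: δ_0 = 0.00355 m and δ_{BB} = 0.000148 m/kN.
Compatibility — the spring shortens by R_B/k under the reaction it provides: δ_0 − R_B·δ_{BB} = R_B/k. With 1/k = 0.000074 m/kN, R_B = δ_0 / (δ_{BB} + 1/k) = 0.00355 / (0.000148 + 0.000074) = 16.02 kN.
Moment equilibrium about A: M_A = Σ(load moments about A) − R_B·L = 104.8 − 16.02×3 = 56.8 kN·m.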